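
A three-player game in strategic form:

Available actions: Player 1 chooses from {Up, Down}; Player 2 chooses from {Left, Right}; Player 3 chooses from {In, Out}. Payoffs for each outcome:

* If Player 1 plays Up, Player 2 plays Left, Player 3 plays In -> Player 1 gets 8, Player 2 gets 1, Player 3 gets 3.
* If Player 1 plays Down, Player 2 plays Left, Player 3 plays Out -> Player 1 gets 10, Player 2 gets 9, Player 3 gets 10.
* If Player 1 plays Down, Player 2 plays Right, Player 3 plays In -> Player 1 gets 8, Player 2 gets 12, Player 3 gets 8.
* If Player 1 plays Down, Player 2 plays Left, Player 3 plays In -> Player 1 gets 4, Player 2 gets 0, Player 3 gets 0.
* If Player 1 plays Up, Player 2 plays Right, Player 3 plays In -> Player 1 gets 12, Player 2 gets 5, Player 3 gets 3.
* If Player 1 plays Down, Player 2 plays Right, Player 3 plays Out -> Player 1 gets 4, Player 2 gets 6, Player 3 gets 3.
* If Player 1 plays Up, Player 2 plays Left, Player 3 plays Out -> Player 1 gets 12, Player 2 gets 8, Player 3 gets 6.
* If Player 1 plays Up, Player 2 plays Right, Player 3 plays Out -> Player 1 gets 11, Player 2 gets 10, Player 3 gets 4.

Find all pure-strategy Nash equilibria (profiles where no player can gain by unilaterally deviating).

Player 1 against (Left, In): payoffs 8, 4 → best response Up.
Player 1 against (Left, Out): payoffs 12, 10 → best response Up.
Player 1 against (Right, In): payoffs 12, 8 → best response Up.
Player 1 against (Right, Out): payoffs 11, 4 → best response Up.
Player 2 against (Up, In): payoffs 1, 5 → best response Right.
Player 2 against (Up, Out): payoffs 8, 10 → best response Right.
Player 2 against (Down, In): payoffs 0, 12 → best response Right.
Player 2 against (Down, Out): payoffs 9, 6 → best response Left.
Player 3 against (Up, Left): payoffs 3, 6 → best response Out.
Player 3 against (Up, Right): payoffs 3, 4 → best response Out.
Player 3 against (Down, Left): payoffs 0, 10 → best response Out.
Player 3 against (Down, Right): payoffs 8, 3 → best response In.
Mutual best responses: (Up, Right, Out).

Pure NE: (Up, Right, Out)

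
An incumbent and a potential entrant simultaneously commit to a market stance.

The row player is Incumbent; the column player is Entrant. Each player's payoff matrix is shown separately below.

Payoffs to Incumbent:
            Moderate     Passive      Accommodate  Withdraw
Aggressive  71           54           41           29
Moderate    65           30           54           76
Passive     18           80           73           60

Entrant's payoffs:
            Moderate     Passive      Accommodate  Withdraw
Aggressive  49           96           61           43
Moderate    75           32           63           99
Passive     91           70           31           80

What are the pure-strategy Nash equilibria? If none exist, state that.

Pure NE: (Moderate, Withdraw)

Mark each player's best response to every combination of opponents' strategies; a profile where every player is best-responding is a pure Nash equilibrium.
Incumbent against Moderate: payoffs 71, 65, 18 → best response Aggressive.
Incumbent against Passive: payoffs 54, 30, 80 → best response Passive.
Incumbent against Accommodate: payoffs 41, 54, 73 → best response Passive.
Incumbent against Withdraw: payoffs 29, 76, 60 → best response Moderate.
Entrant against Aggressive: payoffs 49, 96, 61, 43 → best response Passive.
Entrant against Moderate: payoffs 75, 32, 63, 99 → best response Withdraw.
Entrant against Passive: payoffs 91, 70, 31, 80 → best response Moderate.
Mutual best responses: (Moderate, Withdraw).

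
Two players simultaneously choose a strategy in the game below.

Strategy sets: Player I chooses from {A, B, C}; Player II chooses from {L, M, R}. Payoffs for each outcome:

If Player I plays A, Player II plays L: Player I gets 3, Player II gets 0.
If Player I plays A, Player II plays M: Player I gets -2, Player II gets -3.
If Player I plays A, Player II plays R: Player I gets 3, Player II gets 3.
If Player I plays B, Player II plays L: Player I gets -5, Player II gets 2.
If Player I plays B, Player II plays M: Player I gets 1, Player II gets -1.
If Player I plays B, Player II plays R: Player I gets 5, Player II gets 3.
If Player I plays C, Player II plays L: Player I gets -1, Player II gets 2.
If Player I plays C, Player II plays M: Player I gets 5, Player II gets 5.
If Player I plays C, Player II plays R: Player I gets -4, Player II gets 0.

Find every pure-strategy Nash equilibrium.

The pure Nash equilibria are (B, R); (C, M).

For each player, find the best response to each opponent profile; mutual best responses are the pure NE.
Player I against L: payoffs 3, -5, -1 → best response A.
Player I against M: payoffs -2, 1, 5 → best response C.
Player I against R: payoffs 3, 5, -4 → best response B.
Player II against A: payoffs 0, -3, 3 → best response R.
Player II against B: payoffs 2, -1, 3 → best response R.
Player II against C: payoffs 2, 5, 0 → best response M.
Mutual best responses: (B, R); (C, M).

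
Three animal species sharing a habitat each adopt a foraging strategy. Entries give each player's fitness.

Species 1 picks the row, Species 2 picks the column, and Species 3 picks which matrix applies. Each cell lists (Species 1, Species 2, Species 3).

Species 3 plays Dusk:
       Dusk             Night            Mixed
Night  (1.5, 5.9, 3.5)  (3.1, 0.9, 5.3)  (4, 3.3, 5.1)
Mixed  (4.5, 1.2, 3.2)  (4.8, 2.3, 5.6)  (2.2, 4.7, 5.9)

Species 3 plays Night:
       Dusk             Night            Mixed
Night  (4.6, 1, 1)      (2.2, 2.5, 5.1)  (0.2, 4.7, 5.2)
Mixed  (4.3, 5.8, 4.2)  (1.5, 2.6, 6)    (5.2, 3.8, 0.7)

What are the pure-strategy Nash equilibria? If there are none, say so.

For each player, find the best response to each opponent profile; mutual best responses are the pure NE.
Species 1 against (Dusk, Dusk): payoffs 1.5, 4.5 → best response Mixed.
Species 1 against (Dusk, Night): payoffs 4.6, 4.3 → best response Night.
Species 1 against (Night, Dusk): payoffs 3.1, 4.8 → best response Mixed.
Species 1 against (Night, Night): payoffs 2.2, 1.5 → best response Night.
Species 1 against (Mixed, Dusk): payoffs 4, 2.2 → best response Night.
Species 1 against (Mixed, Night): payoffs 0.2, 5.2 → best response Mixed.
Species 2 against (Night, Dusk): payoffs 5.9, 0.9, 3.3 → best response Dusk.
Species 2 against (Night, Night): payoffs 1, 2.5, 4.7 → best response Mixed.
Species 2 against (Mixed, Dusk): payoffs 1.2, 2.3, 4.7 → best response Mixed.
Species 2 against (Mixed, Night): payoffs 5.8, 2.6, 3.8 → best response Dusk.
Species 3 against (Night, Dusk): payoffs 3.5, 1 → best response Dusk.
Species 3 against (Night, Night): payoffs 5.3, 5.1 → best response Dusk.
Species 3 against (Night, Mixed): payoffs 5.1, 5.2 → best response Night.
Species 3 against (Mixed, Dusk): payoffs 3.2, 4.2 → best response Night.
Species 3 against (Mixed, Night): payoffs 5.6, 6 → best response Night.
Species 3 against (Mixed, Mixed): payoffs 5.9, 0.7 → best response Dusk.
No profile is a mutual best response for all players.

No pure-strategy Nash equilibrium.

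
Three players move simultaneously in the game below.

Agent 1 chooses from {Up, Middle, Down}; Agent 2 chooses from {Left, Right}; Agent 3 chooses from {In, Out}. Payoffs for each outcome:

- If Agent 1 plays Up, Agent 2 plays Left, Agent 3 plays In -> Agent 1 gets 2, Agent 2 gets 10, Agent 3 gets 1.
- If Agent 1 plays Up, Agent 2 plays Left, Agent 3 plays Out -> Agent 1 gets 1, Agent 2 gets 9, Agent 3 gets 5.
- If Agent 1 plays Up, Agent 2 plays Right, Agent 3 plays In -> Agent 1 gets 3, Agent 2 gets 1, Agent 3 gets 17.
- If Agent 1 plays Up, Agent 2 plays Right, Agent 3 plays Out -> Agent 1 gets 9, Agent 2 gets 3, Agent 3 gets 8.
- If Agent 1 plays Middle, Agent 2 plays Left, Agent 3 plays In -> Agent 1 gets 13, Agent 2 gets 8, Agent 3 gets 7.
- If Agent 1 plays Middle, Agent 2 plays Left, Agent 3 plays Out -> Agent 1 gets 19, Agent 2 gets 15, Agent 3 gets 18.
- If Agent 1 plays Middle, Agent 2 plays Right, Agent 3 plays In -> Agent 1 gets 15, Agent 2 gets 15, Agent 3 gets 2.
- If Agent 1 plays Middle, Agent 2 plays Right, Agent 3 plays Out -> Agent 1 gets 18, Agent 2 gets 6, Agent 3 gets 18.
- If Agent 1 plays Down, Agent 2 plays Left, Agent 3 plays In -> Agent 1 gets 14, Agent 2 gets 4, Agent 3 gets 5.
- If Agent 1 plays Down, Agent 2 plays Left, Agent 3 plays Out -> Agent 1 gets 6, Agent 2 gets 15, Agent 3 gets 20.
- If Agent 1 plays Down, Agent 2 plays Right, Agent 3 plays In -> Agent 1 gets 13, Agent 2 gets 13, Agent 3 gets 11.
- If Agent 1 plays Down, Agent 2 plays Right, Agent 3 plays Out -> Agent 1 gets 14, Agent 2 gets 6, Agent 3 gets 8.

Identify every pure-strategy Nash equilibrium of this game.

Pure NE: (Middle, Left, Out)

(Up, Left, In): Agent 1 can switch to Middle (2 → 13). Not NE.
(Up, Left, Out): Agent 1 can switch to Middle (1 → 19). Not NE.
(Up, Right, In): Agent 1 can switch to Middle (3 → 15). Not NE.
(Up, Right, Out): Agent 1 can switch to Middle (9 → 18). Not NE.
(Middle, Left, In): Agent 1 can switch to Down (13 → 14). Not NE.
(Middle, Left, Out): Agent 1 gets 19, best alternative 6; Agent 2 gets 15, best alternative 6; Agent 3 gets 18, best alternative 7. No profitable deviation — NE.
(Middle, Right, In): Agent 3 can switch to Out (2 → 18). Not NE.
(Middle, Right, Out): Agent 2 can switch to Left (6 → 15). Not NE.
(Down, Left, In): Agent 2 can switch to Right (4 → 13). Not NE.
(The remaining 3 profiles each have a profitable deviation by the same check.)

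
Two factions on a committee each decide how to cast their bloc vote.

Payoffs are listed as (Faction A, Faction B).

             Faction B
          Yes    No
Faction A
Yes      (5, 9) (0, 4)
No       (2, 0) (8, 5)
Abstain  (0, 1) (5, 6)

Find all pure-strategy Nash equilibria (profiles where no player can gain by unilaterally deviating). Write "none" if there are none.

(Yes, Yes): Faction A gets 5, best alternative 2; Faction B gets 9, best alternative 4. No profitable deviation — NE.
(Yes, No): Faction A can switch to No (0 → 8). Not NE.
(No, Yes): Faction A can switch to Yes (2 → 5). Not NE.
(No, No): Faction A gets 8, best alternative 5; Faction B gets 5, best alternative 0. No profitable deviation — NE.
(Abstain, Yes): Faction A can switch to Yes (0 → 5). Not NE.
(Abstain, No): Faction A can switch to No (5 → 8). Not NE.

Pure-strategy Nash equilibria: (Yes, Yes); (No, No)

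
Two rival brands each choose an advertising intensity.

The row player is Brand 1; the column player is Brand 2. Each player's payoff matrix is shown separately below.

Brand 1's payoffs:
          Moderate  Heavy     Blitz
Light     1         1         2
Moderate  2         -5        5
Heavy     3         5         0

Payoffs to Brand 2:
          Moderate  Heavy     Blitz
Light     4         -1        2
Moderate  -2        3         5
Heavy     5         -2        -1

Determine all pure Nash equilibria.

(Light, Moderate): Brand 1 can switch to Moderate (1 → 2). Not NE.
(Light, Heavy): Brand 1 can switch to Heavy (1 → 5). Not NE.
(Light, Blitz): Brand 1 can switch to Moderate (2 → 5). Not NE.
(Moderate, Moderate): Brand 1 can switch to Heavy (2 → 3). Not NE.
(Moderate, Heavy): Brand 1 can switch to Light (-5 → 1). Not NE.
(Moderate, Blitz): Brand 1 gets 5, best alternative 2; Brand 2 gets 5, best alternative 3. No profitable deviation — NE.
(Heavy, Moderate): Brand 1 gets 3, best alternative 2; Brand 2 gets 5, best alternative -1. No profitable deviation — NE.
(Heavy, Heavy): Brand 2 can switch to Moderate (-2 → 5). Not NE.
(Heavy, Blitz): Brand 1 can switch to Light (0 → 2). Not NE.

(Moderate, Blitz); (Heavy, Moderate)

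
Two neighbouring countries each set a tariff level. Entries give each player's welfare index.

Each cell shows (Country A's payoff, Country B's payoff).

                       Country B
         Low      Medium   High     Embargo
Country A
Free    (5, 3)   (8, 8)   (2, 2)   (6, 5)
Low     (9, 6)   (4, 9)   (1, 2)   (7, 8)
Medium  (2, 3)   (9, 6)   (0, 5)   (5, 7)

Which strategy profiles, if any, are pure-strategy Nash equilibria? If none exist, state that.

There is no pure-strategy Nash equilibrium.

Mark each player's best response to every combination of opponents' strategies; a profile where every player is best-responding is a pure Nash equilibrium.
Country A against Low: payoffs 5, 9, 2 → best response Low.
Country A against Medium: payoffs 8, 4, 9 → best response Medium.
Country A against High: payoffs 2, 1, 0 → best response Free.
Country A against Embargo: payoffs 6, 7, 5 → best response Low.
Country B against Free: payoffs 3, 8, 2, 5 → best response Medium.
Country B against Low: payoffs 6, 9, 2, 8 → best response Medium.
Country B against Medium: payoffs 3, 6, 5, 7 → best response Embargo.
No profile is a mutual best response for all players.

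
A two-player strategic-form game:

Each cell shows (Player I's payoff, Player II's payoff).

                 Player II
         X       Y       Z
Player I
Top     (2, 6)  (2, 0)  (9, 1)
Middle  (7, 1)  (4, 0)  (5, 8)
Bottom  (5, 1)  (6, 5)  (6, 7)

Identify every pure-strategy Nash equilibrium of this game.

Player I against X: payoffs 2, 7, 5 → best response Middle.
Player I against Y: payoffs 2, 4, 6 → best response Bottom.
Player I against Z: payoffs 9, 5, 6 → best response Top.
Player II against Top: payoffs 6, 0, 1 → best response X.
Player II against Middle: payoffs 1, 0, 8 → best response Z.
Player II against Bottom: payoffs 1, 5, 7 → best response Z.
No profile is a mutual best response for all players.

none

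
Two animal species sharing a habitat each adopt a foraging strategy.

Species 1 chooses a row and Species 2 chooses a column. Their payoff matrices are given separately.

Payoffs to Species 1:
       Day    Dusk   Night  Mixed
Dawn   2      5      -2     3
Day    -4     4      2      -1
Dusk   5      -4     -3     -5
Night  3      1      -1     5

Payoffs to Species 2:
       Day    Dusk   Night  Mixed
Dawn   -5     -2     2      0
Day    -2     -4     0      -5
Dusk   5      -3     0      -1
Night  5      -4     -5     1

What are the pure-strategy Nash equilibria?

Pure-strategy Nash equilibria: (Day, Night), (Dusk, Day)

Species 1 against Day: payoffs 2, -4, 5, 3 → best response Dusk.
Species 1 against Dusk: payoffs 5, 4, -4, 1 → best response Dawn.
Species 1 against Night: payoffs -2, 2, -3, -1 → best response Day.
Species 1 against Mixed: payoffs 3, -1, -5, 5 → best response Night.
Species 2 against Dawn: payoffs -5, -2, 2, 0 → best response Night.
Species 2 against Day: payoffs -2, -4, 0, -5 → best response Night.
Species 2 against Dusk: payoffs 5, -3, 0, -1 → best response Day.
Species 2 against Night: payoffs 5, -4, -5, 1 → best response Day.
Mutual best responses: (Day, Night); (Dusk, Day).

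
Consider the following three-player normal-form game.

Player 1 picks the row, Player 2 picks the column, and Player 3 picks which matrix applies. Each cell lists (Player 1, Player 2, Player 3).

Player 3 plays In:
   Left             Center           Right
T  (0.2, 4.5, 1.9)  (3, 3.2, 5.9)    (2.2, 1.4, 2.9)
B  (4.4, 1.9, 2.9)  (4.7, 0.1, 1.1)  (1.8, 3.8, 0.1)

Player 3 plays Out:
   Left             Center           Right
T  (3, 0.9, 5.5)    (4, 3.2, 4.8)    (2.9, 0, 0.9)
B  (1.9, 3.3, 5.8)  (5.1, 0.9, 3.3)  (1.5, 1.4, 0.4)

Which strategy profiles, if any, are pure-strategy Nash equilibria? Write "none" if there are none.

none

For each player, find the best response to each opponent profile; mutual best responses are the pure NE.
Player 1 against (Left, In): payoffs 0.2, 4.4 → best response B.
Player 1 against (Left, Out): payoffs 3, 1.9 → best response T.
Player 1 against (Center, In): payoffs 3, 4.7 → best response B.
Player 1 against (Center, Out): payoffs 4, 5.1 → best response B.
Player 1 against (Right, In): payoffs 2.2, 1.8 → best response T.
Player 1 against (Right, Out): payoffs 2.9, 1.5 → best response T.
Player 2 against (T, In): payoffs 4.5, 3.2, 1.4 → best response Left.
Player 2 against (T, Out): payoffs 0.9, 3.2, 0 → best response Center.
Player 2 against (B, In): payoffs 1.9, 0.1, 3.8 → best response Right.
Player 2 against (B, Out): payoffs 3.3, 0.9, 1.4 → best response Left.
Player 3 against (T, Left): payoffs 1.9, 5.5 → best response Out.
Player 3 against (T, Center): payoffs 5.9, 4.8 → best response In.
Player 3 against (T, Right): payoffs 2.9, 0.9 → best response In.
Player 3 against (B, Left): payoffs 2.9, 5.8 → best response Out.
Player 3 against (B, Center): payoffs 1.1, 3.3 → best response Out.
Player 3 against (B, Right): payoffs 0.1, 0.4 → best response Out.
No profile is a mutual best response for all players.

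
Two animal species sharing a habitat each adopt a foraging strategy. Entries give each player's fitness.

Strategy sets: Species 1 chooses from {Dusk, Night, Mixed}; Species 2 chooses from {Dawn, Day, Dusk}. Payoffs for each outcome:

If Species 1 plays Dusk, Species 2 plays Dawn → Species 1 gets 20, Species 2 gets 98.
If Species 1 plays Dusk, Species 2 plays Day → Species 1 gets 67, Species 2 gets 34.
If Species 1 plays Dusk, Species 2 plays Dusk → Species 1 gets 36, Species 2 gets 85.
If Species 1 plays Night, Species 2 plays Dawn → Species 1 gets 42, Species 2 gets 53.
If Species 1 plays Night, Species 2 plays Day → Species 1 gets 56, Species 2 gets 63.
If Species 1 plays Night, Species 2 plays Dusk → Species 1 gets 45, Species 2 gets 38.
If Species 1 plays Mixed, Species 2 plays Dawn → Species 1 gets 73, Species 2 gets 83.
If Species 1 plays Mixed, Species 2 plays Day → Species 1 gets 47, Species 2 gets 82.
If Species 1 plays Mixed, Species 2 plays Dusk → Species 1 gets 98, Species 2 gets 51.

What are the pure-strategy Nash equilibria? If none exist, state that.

Pure NE: (Mixed, Dawn)

(Dusk, Dawn): Species 1 can switch to Night (20 → 42). Not NE.
(Dusk, Day): Species 2 can switch to Dawn (34 → 98). Not NE.
(Dusk, Dusk): Species 1 can switch to Night (36 → 45). Not NE.
(Night, Dawn): Species 1 can switch to Mixed (42 → 73). Not NE.
(Night, Day): Species 1 can switch to Dusk (56 → 67). Not NE.
(Night, Dusk): Species 1 can switch to Mixed (45 → 98). Not NE.
(Mixed, Dawn): Species 1 gets 73, best alternative 42; Species 2 gets 83, best alternative 82. No profitable deviation — NE.
(Mixed, Day): Species 1 can switch to Dusk (47 → 67). Not NE.
(Mixed, Dusk): Species 2 can switch to Dawn (51 → 83). Not NE.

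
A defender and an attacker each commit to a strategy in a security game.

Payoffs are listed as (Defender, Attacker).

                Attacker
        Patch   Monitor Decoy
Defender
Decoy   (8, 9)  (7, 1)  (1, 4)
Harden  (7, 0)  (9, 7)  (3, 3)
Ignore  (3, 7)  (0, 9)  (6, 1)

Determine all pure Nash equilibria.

(Decoy, Patch): Defender gets 8, best alternative 7; Attacker gets 9, best alternative 4. No profitable deviation — NE.
(Decoy, Monitor): Defender can switch to Harden (7 → 9). Not NE.
(Decoy, Decoy): Defender can switch to Harden (1 → 3). Not NE.
(Harden, Patch): Defender can switch to Decoy (7 → 8). Not NE.
(Harden, Monitor): Defender gets 9, best alternative 7; Attacker gets 7, best alternative 3. No profitable deviation — NE.
(Harden, Decoy): Defender can switch to Ignore (3 → 6). Not NE.
(Ignore, Patch): Defender can switch to Decoy (3 → 8). Not NE.
(Ignore, Monitor): Defender can switch to Decoy (0 → 7). Not NE.
(Ignore, Decoy): Attacker can switch to Patch (1 → 7). Not NE.

The pure Nash equilibria are (Decoy, Patch), (Harden, Monitor).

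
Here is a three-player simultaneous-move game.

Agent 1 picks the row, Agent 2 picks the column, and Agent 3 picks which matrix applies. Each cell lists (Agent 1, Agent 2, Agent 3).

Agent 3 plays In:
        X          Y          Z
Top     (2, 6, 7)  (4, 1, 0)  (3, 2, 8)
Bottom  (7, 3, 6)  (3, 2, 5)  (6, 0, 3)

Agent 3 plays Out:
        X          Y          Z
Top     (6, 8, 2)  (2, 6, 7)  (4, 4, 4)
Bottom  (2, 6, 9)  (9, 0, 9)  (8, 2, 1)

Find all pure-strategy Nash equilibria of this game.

Agent 1 against (X, In): payoffs 2, 7 → best response Bottom.
Agent 1 against (X, Out): payoffs 6, 2 → best response Top.
Agent 1 against (Y, In): payoffs 4, 3 → best response Top.
Agent 1 against (Y, Out): payoffs 2, 9 → best response Bottom.
Agent 1 against (Z, In): payoffs 3, 6 → best response Bottom.
Agent 1 against (Z, Out): payoffs 4, 8 → best response Bottom.
Agent 2 against (Top, In): payoffs 6, 1, 2 → best response X.
Agent 2 against (Top, Out): payoffs 8, 6, 4 → best response X.
Agent 2 against (Bottom, In): payoffs 3, 2, 0 → best response X.
Agent 2 against (Bottom, Out): payoffs 6, 0, 2 → best response X.
Agent 3 against (Top, X): payoffs 7, 2 → best response In.
Agent 3 against (Top, Y): payoffs 0, 7 → best response Out.
Agent 3 against (Top, Z): payoffs 8, 4 → best response In.
Agent 3 against (Bottom, X): payoffs 6, 9 → best response Out.
Agent 3 against (Bottom, Y): payoffs 5, 9 → best response Out.
Agent 3 against (Bottom, Z): payoffs 3, 1 → best response In.
No profile is a mutual best response for all players.

No pure-strategy Nash equilibrium.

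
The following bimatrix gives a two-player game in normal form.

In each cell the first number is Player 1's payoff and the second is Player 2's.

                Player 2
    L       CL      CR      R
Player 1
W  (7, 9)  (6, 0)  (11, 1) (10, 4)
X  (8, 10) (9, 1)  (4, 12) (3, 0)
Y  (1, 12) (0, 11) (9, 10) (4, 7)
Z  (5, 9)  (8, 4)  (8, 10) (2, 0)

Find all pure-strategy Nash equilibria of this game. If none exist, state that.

(W, L): Player 1 can switch to X (7 → 8). Not NE.
(W, CL): Player 1 can switch to X (6 → 9). Not NE.
(W, CR): Player 2 can switch to L (1 → 9). Not NE.
(W, R): Player 2 can switch to L (4 → 9). Not NE.
(X, L): Player 2 can switch to CR (10 → 12). Not NE.
(X, CL): Player 2 can switch to L (1 → 10). Not NE.
(X, CR): Player 1 can switch to W (4 → 11). Not NE.
(X, R): Player 1 can switch to W (3 → 10). Not NE.
(Y, L): Player 1 can switch to W (1 → 7). Not NE.
(Y, CL): Player 1 can switch to W (0 → 6). Not NE.
(The remaining 6 profiles each have a profitable deviation by the same check.)

This game has no pure Nash equilibrium.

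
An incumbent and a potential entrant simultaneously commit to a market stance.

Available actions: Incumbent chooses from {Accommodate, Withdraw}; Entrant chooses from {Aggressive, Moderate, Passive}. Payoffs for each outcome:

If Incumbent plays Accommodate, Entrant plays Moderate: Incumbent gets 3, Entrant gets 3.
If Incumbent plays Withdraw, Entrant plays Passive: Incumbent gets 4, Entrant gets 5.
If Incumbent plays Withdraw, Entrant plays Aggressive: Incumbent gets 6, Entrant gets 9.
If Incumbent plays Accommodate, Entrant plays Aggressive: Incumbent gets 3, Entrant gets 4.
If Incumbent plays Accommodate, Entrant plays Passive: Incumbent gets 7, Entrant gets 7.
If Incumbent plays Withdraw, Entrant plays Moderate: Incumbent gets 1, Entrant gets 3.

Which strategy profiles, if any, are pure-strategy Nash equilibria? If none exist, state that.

(Accommodate, Aggressive): Incumbent can switch to Withdraw (3 → 6). Not NE.
(Accommodate, Moderate): Entrant can switch to Aggressive (3 → 4). Not NE.
(Accommodate, Passive): Incumbent gets 7, best alternative 4; Entrant gets 7, best alternative 4. No profitable deviation — NE.
(Withdraw, Aggressive): Incumbent gets 6, best alternative 3; Entrant gets 9, best alternative 5. No profitable deviation — NE.
(Withdraw, Moderate): Incumbent can switch to Accommodate (1 → 3). Not NE.
(Withdraw, Passive): Incumbent can switch to Accommodate (4 → 7). Not NE.

(Accommodate, Passive); (Withdraw, Aggressive)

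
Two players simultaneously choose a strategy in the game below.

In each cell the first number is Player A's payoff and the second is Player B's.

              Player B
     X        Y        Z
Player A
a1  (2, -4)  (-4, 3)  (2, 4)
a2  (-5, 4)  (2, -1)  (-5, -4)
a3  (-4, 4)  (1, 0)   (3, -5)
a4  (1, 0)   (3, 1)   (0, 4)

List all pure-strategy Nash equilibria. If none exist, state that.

There is no pure-strategy Nash equilibrium.

For each strategy profile, look for a profitable unilateral deviation.
(a1, X): Player B can switch to Y (-4 → 3). Not NE.
(a1, Y): Player A can switch to a2 (-4 → 2). Not NE.
(a1, Z): Player A can switch to a3 (2 → 3). Not NE.
(a2, X): Player A can switch to a1 (-5 → 2). Not NE.
(a2, Y): Player A can switch to a4 (2 → 3). Not NE.
(a2, Z): Player A can switch to a1 (-5 → 2). Not NE.
(The remaining 6 profiles each have a profitable deviation by the same check.)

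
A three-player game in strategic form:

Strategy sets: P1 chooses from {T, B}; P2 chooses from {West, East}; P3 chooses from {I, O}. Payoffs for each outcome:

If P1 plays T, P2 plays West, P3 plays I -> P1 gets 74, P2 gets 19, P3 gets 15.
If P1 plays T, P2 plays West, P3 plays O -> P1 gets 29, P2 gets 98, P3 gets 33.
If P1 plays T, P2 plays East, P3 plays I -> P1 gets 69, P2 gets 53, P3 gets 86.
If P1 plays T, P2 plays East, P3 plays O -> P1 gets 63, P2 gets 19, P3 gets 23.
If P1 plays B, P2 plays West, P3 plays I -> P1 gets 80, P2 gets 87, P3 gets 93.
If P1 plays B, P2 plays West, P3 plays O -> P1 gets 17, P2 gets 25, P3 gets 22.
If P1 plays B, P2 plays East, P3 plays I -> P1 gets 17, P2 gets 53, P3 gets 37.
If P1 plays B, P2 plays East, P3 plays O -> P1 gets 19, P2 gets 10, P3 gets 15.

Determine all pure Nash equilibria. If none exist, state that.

Pure-strategy Nash equilibria: (T, West, O), (T, East, I), (B, West, I)

(T, West, I): P1 can switch to B (74 → 80). Not NE.
(T, West, O): P1 gets 29, best alternative 17; P2 gets 98, best alternative 19; P3 gets 33, best alternative 15. No profitable deviation — NE.
(T, East, I): P1 gets 69, best alternative 17; P2 gets 53, best alternative 19; P3 gets 86, best alternative 23. No profitable deviation — NE.
(T, East, O): P2 can switch to West (19 → 98). Not NE.
(B, West, I): P1 gets 80, best alternative 74; P2 gets 87, best alternative 53; P3 gets 93, best alternative 22. No profitable deviation — NE.
(B, West, O): P1 can switch to T (17 → 29). Not NE.
(B, East, I): P1 can switch to T (17 → 69). Not NE.
(B, East, O): P1 can switch to T (19 → 63). Not NE.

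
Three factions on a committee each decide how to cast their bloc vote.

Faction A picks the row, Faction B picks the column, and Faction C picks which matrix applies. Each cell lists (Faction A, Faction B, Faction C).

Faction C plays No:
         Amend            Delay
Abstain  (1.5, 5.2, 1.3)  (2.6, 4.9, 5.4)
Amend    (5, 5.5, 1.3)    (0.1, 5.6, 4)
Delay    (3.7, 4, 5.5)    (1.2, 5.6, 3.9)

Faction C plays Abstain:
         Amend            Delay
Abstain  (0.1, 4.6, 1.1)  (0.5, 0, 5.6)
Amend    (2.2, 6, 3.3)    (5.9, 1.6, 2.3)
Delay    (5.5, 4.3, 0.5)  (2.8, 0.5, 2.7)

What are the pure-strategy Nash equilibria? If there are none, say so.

none

Faction A against (Amend, No): payoffs 1.5, 5, 3.7 → best response Amend.
Faction A against (Amend, Abstain): payoffs 0.1, 2.2, 5.5 → best response Delay.
Faction A against (Delay, No): payoffs 2.6, 0.1, 1.2 → best response Abstain.
Faction A against (Delay, Abstain): payoffs 0.5, 5.9, 2.8 → best response Amend.
Faction B against (Abstain, No): payoffs 5.2, 4.9 → best response Amend.
Faction B against (Abstain, Abstain): payoffs 4.6, 0 → best response Amend.
Faction B against (Amend, No): payoffs 5.5, 5.6 → best response Delay.
Faction B against (Amend, Abstain): payoffs 6, 1.6 → best response Amend.
Faction B against (Delay, No): payoffs 4, 5.6 → best response Delay.
Faction B against (Delay, Abstain): payoffs 4.3, 0.5 → best response Amend.
Faction C against (Abstain, Amend): payoffs 1.3, 1.1 → best response No.
Faction C against (Abstain, Delay): payoffs 5.4, 5.6 → best response Abstain.
Faction C against (Amend, Amend): payoffs 1.3, 3.3 → best response Abstain.
Faction C against (Amend, Delay): payoffs 4, 2.3 → best response No.
Faction C against (Delay, Amend): payoffs 5.5, 0.5 → best response No.
Faction C against (Delay, Delay): payoffs 3.9, 2.7 → best response No.
No profile is a mutual best response for all players.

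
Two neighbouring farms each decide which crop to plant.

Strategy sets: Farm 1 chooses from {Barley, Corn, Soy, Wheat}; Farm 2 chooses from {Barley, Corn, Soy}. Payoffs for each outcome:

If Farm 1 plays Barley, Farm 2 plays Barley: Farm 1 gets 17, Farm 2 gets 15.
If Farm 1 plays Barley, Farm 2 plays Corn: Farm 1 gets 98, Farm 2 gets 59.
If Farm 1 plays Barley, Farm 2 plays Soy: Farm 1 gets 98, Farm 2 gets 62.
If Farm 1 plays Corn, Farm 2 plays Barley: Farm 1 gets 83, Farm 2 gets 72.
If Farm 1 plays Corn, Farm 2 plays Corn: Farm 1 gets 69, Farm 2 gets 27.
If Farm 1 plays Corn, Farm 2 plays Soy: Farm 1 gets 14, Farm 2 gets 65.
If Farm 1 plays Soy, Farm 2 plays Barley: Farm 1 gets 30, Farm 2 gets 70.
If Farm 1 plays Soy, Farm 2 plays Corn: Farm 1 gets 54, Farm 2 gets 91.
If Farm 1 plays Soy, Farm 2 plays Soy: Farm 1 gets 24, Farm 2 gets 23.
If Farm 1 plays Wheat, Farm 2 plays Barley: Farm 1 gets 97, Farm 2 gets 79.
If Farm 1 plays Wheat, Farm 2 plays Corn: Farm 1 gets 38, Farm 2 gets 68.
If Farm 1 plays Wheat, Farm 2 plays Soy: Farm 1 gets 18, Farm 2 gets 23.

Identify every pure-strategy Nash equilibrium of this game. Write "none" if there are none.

The pure Nash equilibria are (Barley, Soy), (Wheat, Barley).

(Barley, Barley): Farm 1 can switch to Corn (17 → 83). Not NE.
(Barley, Corn): Farm 2 can switch to Soy (59 → 62). Not NE.
(Barley, Soy): Farm 1 gets 98, best alternative 24; Farm 2 gets 62, best alternative 59. No profitable deviation — NE.
(Corn, Barley): Farm 1 can switch to Wheat (83 → 97). Not NE.
(Corn, Corn): Farm 1 can switch to Barley (69 → 98). Not NE.
(Corn, Soy): Farm 1 can switch to Barley (14 → 98). Not NE.
(Soy, Barley): Farm 1 can switch to Corn (30 → 83). Not NE.
(Soy, Corn): Farm 1 can switch to Barley (54 → 98). Not NE.
(Soy, Soy): Farm 1 can switch to Barley (24 → 98). Not NE.
(Wheat, Barley): Farm 1 gets 97, best alternative 83; Farm 2 gets 79, best alternative 68. No profitable deviation — NE.
(Wheat, Corn): Farm 1 can switch to Barley (38 → 98). Not NE.
(Wheat, Soy): Farm 1 can switch to Barley (18 → 98). Not NE.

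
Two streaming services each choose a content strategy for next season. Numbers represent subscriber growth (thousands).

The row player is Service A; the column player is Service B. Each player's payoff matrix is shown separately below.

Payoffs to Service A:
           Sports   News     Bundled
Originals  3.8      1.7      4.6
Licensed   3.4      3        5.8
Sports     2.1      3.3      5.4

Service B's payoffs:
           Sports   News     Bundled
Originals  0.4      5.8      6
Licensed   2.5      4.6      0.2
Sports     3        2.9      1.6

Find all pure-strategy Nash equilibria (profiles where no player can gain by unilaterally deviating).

There is no pure-strategy Nash equilibrium.

Service A against Sports: payoffs 3.8, 3.4, 2.1 → best response Originals.
Service A against News: payoffs 1.7, 3, 3.3 → best response Sports.
Service A against Bundled: payoffs 4.6, 5.8, 5.4 → best response Licensed.
Service B against Originals: payoffs 0.4, 5.8, 6 → best response Bundled.
Service B against Licensed: payoffs 2.5, 4.6, 0.2 → best response News.
Service B against Sports: payoffs 3, 2.9, 1.6 → best response Sports.
No profile is a mutual best response for all players.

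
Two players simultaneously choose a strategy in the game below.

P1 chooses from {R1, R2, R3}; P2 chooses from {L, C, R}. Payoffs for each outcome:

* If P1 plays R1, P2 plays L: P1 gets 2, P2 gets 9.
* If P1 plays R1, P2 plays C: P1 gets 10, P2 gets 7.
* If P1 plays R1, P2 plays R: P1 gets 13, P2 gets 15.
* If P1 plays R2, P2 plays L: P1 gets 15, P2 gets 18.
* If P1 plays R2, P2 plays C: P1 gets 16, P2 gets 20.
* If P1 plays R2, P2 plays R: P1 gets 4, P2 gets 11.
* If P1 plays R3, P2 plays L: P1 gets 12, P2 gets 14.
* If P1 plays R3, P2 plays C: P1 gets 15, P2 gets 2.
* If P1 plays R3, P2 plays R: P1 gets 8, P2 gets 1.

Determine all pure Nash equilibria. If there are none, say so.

P1 against L: payoffs 2, 15, 12 → best response R2.
P1 against C: payoffs 10, 16, 15 → best response R2.
P1 against R: payoffs 13, 4, 8 → best response R1.
P2 against R1: payoffs 9, 7, 15 → best response R.
P2 against R2: payoffs 18, 20, 11 → best response C.
P2 against R3: payoffs 14, 2, 1 → best response L.
Mutual best responses: (R1, R); (R2, C).

The pure Nash equilibria are (R1, R); (R2, C).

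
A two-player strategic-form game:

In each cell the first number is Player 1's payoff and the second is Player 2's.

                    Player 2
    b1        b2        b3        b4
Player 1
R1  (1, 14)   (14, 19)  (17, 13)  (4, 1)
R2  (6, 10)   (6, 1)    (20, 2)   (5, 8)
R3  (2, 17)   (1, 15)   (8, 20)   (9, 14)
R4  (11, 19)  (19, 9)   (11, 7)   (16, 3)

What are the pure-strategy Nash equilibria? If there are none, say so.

Player 1 against b1: payoffs 1, 6, 2, 11 → best response R4.
Player 1 against b2: payoffs 14, 6, 1, 19 → best response R4.
Player 1 against b3: payoffs 17, 20, 8, 11 → best response R2.
Player 1 against b4: payoffs 4, 5, 9, 16 → best response R4.
Player 2 against R1: payoffs 14, 19, 13, 1 → best response b2.
Player 2 against R2: payoffs 10, 1, 2, 8 → best response b1.
Player 2 against R3: payoffs 17, 15, 20, 14 → best response b3.
Player 2 against R4: payoffs 19, 9, 7, 3 → best response b1.
Mutual best responses: (R4, b1).

The unique pure-strategy Nash equilibrium is (R4, b1).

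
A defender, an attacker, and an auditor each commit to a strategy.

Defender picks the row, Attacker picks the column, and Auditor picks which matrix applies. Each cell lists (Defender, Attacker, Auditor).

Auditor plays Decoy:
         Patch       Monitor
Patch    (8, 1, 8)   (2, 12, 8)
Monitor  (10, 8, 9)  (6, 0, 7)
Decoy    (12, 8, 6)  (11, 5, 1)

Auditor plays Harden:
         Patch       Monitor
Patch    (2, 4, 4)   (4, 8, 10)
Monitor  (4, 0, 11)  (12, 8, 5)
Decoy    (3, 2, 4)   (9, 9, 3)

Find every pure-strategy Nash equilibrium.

Defender against (Patch, Decoy): payoffs 8, 10, 12 → best response Decoy.
Defender against (Patch, Harden): payoffs 2, 4, 3 → best response Monitor.
Defender against (Monitor, Decoy): payoffs 2, 6, 11 → best response Decoy.
Defender against (Monitor, Harden): payoffs 4, 12, 9 → best response Monitor.
Attacker against (Patch, Decoy): payoffs 1, 12 → best response Monitor.
Attacker against (Patch, Harden): payoffs 4, 8 → best response Monitor.
Attacker against (Monitor, Decoy): payoffs 8, 0 → best response Patch.
Attacker against (Monitor, Harden): payoffs 0, 8 → best response Monitor.
Attacker against (Decoy, Decoy): payoffs 8, 5 → best response Patch.
Attacker against (Decoy, Harden): payoffs 2, 9 → best response Monitor.
Auditor against (Patch, Patch): payoffs 8, 4 → best response Decoy.
Auditor against (Patch, Monitor): payoffs 8, 10 → best response Harden.
Auditor against (Monitor, Patch): payoffs 9, 11 → best response Harden.
Auditor against (Monitor, Monitor): payoffs 7, 5 → best response Decoy.
Auditor against (Decoy, Patch): payoffs 6, 4 → best response Decoy.
Auditor against (Decoy, Monitor): payoffs 1, 3 → best response Harden.
Mutual best responses: (Decoy, Patch, Decoy).

(Decoy, Patch, Decoy)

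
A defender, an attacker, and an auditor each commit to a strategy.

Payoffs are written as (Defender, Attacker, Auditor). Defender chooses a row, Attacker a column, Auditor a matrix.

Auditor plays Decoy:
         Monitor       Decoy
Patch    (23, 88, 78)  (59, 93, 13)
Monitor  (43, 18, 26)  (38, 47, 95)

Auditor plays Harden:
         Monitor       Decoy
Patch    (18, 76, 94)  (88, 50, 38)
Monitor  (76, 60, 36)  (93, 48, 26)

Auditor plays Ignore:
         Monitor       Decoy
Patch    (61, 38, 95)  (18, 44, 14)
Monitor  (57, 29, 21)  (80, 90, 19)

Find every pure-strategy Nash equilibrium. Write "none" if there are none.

(Monitor, Monitor, Harden)

Mark each player's best response to every combination of opponents' strategies; a profile where every player is best-responding is a pure Nash equilibrium.
Defender against (Monitor, Decoy): payoffs 23, 43 → best response Monitor.
Defender against (Monitor, Harden): payoffs 18, 76 → best response Monitor.
Defender against (Monitor, Ignore): payoffs 61, 57 → best response Patch.
Defender against (Decoy, Decoy): payoffs 59, 38 → best response Patch.
Defender against (Decoy, Harden): payoffs 88, 93 → best response Monitor.
Defender against (Decoy, Ignore): payoffs 18, 80 → best response Monitor.
Attacker against (Patch, Decoy): payoffs 88, 93 → best response Decoy.
Attacker against (Patch, Harden): payoffs 76, 50 → best response Monitor.
Attacker against (Patch, Ignore): payoffs 38, 44 → best response Decoy.
Attacker against (Monitor, Decoy): payoffs 18, 47 → best response Decoy.
Attacker against (Monitor, Harden): payoffs 60, 48 → best response Monitor.
Attacker against (Monitor, Ignore): payoffs 29, 90 → best response Decoy.
Auditor against (Patch, Monitor): payoffs 78, 94, 95 → best response Ignore.
Auditor against (Patch, Decoy): payoffs 13, 38, 14 → best response Harden.
Auditor against (Monitor, Monitor): payoffs 26, 36, 21 → best response Harden.
Auditor against (Monitor, Decoy): payoffs 95, 26, 19 → best response Decoy.
Mutual best responses: (Monitor, Monitor, Harden).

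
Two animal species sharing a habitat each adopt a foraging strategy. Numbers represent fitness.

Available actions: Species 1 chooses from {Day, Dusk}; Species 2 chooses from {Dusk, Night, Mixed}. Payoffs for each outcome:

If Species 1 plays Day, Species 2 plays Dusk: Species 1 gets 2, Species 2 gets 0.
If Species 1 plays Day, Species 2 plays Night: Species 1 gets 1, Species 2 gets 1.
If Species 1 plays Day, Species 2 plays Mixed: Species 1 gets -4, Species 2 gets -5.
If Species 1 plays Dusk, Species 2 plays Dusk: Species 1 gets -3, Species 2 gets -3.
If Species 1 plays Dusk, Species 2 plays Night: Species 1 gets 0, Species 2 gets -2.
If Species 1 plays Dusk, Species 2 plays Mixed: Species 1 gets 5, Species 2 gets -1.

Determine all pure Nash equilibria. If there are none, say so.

Pure-strategy Nash equilibria: (Day, Night), (Dusk, Mixed)

Species 1 against Dusk: payoffs 2, -3 → best response Day.
Species 1 against Night: payoffs 1, 0 → best response Day.
Species 1 against Mixed: payoffs -4, 5 → best response Dusk.
Species 2 against Day: payoffs 0, 1, -5 → best response Night.
Species 2 against Dusk: payoffs -3, -2, -1 → best response Mixed.
Mutual best responses: (Day, Night); (Dusk, Mixed).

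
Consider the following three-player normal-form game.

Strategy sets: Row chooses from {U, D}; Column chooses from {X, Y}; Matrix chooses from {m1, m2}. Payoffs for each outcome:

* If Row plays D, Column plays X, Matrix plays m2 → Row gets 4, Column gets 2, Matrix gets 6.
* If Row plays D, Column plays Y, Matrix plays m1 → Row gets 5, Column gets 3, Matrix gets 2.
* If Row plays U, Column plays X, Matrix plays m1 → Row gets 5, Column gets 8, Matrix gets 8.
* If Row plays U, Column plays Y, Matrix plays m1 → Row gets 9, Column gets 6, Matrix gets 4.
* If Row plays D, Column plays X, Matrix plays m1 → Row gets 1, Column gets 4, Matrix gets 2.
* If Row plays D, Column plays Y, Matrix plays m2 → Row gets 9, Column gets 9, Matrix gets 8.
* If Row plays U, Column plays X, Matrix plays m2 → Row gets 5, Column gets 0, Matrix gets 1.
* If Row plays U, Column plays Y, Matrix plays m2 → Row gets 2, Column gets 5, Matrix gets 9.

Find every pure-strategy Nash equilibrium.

(U, X, m1); (D, Y, m2)

Row against (X, m1): payoffs 5, 1 → best response U.
Row against (X, m2): payoffs 5, 4 → best response U.
Row against (Y, m1): payoffs 9, 5 → best response U.
Row against (Y, m2): payoffs 2, 9 → best response D.
Column against (U, m1): payoffs 8, 6 → best response X.
Column against (U, m2): payoffs 0, 5 → best response Y.
Column against (D, m1): payoffs 4, 3 → best response X.
Column against (D, m2): payoffs 2, 9 → best response Y.
Matrix against (U, X): payoffs 8, 1 → best response m1.
Matrix against (U, Y): payoffs 4, 9 → best response m2.
Matrix against (D, X): payoffs 2, 6 → best response m2.
Matrix against (D, Y): payoffs 2, 8 → best response m2.
Mutual best responses: (U, X, m1); (D, Y, m2).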